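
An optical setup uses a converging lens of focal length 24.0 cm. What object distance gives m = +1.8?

m = −d_i/d_o ⇒ d_i = −m·d_o.
1/f = 1/d_o + 1/d_i = 1/d_o − 1/(m·d_o) = (1 − 1/m)/d_o, so d_o = f(1 − 1/m) = (24.00)(1 − 1/(+1.8)) = 10.7 cm.

10.7 cm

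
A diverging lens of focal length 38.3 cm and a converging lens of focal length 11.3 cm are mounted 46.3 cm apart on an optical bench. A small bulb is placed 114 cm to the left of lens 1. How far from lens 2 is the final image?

Lens 1 is diverging, so f₁ = −38.3 cm.
Lens 1: 1/d_i1 = 1/f₁ − 1/d_o1 = 1/(-38.3) − 1/(114) = -0.03488, so d_i1 = -28.67 cm.
The intermediate image is 28.67 cm to the left of lens 1 (virtual), which is 46.3 − (-28.67) = 74.97 cm to the left of lens 2, so d_o2 = +74.97 cm.
Lens 2: 1/d_i2 = 1/f₂ − 1/d_o2 = 1/(11.3) − 1/(74.97) = 0.07516, so d_i2 = 13.3 cm.
The final image is real, 13.3 cm to the right of lens 2 (overall magnification ≈ -0.045).

13.3 cm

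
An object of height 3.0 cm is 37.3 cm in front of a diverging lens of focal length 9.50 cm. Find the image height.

For a diverging lens, f = -9.50 cm.
1/d_i = 1/f − 1/d_o = 1/(-9.500) − 1/(37.3) = -0.1321, so d_i = -7.572 cm.
m = −d_i/d_o = +0.2030.
|h_i| = |m|·h_o = 0.2030 × 3.0 = 0.609 cm. The image is virtual, upright and reduced, on the same side as the object.

0.609 cm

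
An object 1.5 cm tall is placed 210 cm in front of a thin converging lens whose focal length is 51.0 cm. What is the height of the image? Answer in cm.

1/d_i = 1/f − 1/d_o = 1/(51.00) − 1/(210) = 0.01485, so d_i = 67.36 cm.
m = −d_i/d_o = -0.3208.
|h_i| = |m|·h_o = 0.3208 × 1.5 = 0.481 cm. The image is real, inverted and reduced, on the far side of the lens.

0.481 cm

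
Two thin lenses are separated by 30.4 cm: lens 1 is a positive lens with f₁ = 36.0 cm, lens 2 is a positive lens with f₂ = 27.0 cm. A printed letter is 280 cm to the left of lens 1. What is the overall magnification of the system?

m = -0.105

Lens 1: 1/d_i1 = 1/(36.0) − 1/(280) = 0.02421, so d_i1 = 41.31 cm; m₁ = −d_i1/d_o1 = -0.1475.
d_o2 = 30.4 − (41.31) = -10.91 cm (virtual object).
Lens 2: 1/d_i2 = 1/(27.0) − 1/(-10.91) = 0.1287, so d_i2 = 7.770 cm; m₂ = −d_i2/d_o2 = +0.7122.
m = m₁·m₂ = (-0.1475)(+0.7122) = -0.105.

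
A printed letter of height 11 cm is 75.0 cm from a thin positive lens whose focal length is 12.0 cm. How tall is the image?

1/d_i = 1/f − 1/d_o = 1/(12.00) − 1/(75.0) = 0.07000, so d_i = 14.29 cm.
m = −d_i/d_o = -0.1905.
|h_i| = |m|·h_o = 0.1905 × 11 = 2.10 cm. The image is real, inverted and reduced, on the far side of the lens.

2.10 cm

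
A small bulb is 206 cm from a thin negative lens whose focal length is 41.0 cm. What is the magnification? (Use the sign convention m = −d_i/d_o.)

m = +0.166

For a negative lens, f = -41.0 cm.
1/d_i = 1/f − 1/d_o = 1/(-41.00) − 1/(206) = -0.02924, so d_i = -34.19 cm.
m = −d_i/d_o = −(-34.19)/(206) = +0.166.
The image is virtual, upright and reduced, on the same side as the object.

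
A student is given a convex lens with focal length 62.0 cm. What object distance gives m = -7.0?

70.9 cm

m = −d_i/d_o ⇒ d_i = −m·d_o.
1/f = 1/d_o + 1/d_i = 1/d_o − 1/(m·d_o) = (1 − 1/m)/d_o, so d_o = f(1 − 1/m) = (62.00)(1 − 1/(-7.0)) = 70.9 cm.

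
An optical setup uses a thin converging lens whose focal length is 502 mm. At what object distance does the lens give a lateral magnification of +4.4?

388 mm

m = −d_i/d_o ⇒ d_i = −m·d_o.
1/f = 1/d_o + 1/d_i = 1/d_o − 1/(m·d_o) = (1 − 1/m)/d_o, so d_o = f(1 − 1/m) = (502.0)(1 − 1/(+4.4)) = 388 mm.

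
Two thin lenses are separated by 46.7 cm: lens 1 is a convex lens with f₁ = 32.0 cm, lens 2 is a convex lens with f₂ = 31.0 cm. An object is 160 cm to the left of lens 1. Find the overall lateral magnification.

Lens 1: 1/d_i1 = 1/(32.0) − 1/(160) = 0.02500, so d_i1 = 40.00 cm; m₁ = −d_i1/d_o1 = -0.2500.
d_o2 = 46.7 − (40.00) = 6.700 cm.
Lens 2: 1/d_i2 = 1/(31.0) − 1/(6.700) = -0.1170, so d_i2 = -8.547 cm; m₂ = −d_i2/d_o2 = +1.276.
m = m₁·m₂ = (-0.2500)(+1.276) = -0.319.

m = -0.319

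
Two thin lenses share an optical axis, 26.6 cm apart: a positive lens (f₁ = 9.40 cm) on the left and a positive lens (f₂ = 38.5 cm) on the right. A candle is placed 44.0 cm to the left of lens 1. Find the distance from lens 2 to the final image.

Lens 1: 1/d_i1 = 1/f₁ − 1/d_o1 = 1/(9.40) − 1/(44.0) = 0.08366, so d_i1 = 11.95 cm.
The intermediate image is 11.95 cm to the right of lens 1, which is 26.6 − (11.95) = 14.65 cm to the left of lens 2, so d_o2 = +14.65 cm.
Lens 2: 1/d_i2 = 1/f₂ − 1/d_o2 = 1/(38.5) − 1/(14.65) = -0.04229, so d_i2 = -23.6 cm.
The final image is virtual, 23.6 cm to the left of lens 2 (overall magnification ≈ -0.44).

23.6 cm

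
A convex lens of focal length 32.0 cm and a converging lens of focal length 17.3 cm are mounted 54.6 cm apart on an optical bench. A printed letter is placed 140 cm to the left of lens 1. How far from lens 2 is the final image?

Lens 1: 1/d_i1 = 1/f₁ − 1/d_o1 = 1/(32.0) − 1/(140) = 0.02411, so d_i1 = 41.48 cm.
The intermediate image is 41.48 cm to the right of lens 1, which is 54.6 − (41.48) = 13.12 cm to the left of lens 2, so d_o2 = +13.12 cm.
Lens 2: 1/d_i2 = 1/f₂ − 1/d_o2 = 1/(17.3) − 1/(13.12) = -0.01842, so d_i2 = -54.3 cm.
The final image is virtual, 54.3 cm to the left of lens 2 (overall magnification ≈ -1.2).

54.3 cm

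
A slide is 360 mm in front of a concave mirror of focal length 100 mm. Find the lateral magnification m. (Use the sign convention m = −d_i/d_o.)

m = -0.385

1/d_i = 1/f − 1/d_o = 1/(100.0) − 1/(360) = 0.007222, so d_i = 138.5 mm.
m = −d_i/d_o = −(138.5)/(360) = -0.385.
The image is real, inverted and reduced, in front of the mirror.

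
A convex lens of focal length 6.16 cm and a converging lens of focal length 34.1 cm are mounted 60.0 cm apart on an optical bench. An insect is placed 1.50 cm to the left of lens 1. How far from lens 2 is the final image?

75.8 cm

Lens 1: 1/d_i1 = 1/f₁ − 1/d_o1 = 1/(6.16) − 1/(1.50) = -0.5043, so d_i1 = -1.983 cm.
The intermediate image is 1.983 cm to the left of lens 1 (virtual), which is 60.0 − (-1.983) = 61.98 cm to the left of lens 2, so d_o2 = +61.98 cm.
Lens 2: 1/d_i2 = 1/f₂ − 1/d_o2 = 1/(34.1) − 1/(61.98) = 0.01319, so d_i2 = 75.8 cm.
The final image is real, 75.8 cm to the right of lens 2 (overall magnification ≈ -1.6).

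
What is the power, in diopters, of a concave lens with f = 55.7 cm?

For a concave lens, f = −55.7 cm.
f = -55.7 cm = -0.557 m.
P = 1/f = 1/(-0.557 m) = -1.80 D.

P = -1.80 D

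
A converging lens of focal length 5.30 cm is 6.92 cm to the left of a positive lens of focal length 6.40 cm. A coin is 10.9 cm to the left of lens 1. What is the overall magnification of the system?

m = -0.618

Lens 1: 1/d_i1 = 1/(5.30) − 1/(10.9) = 0.09694, so d_i1 = 10.32 cm; m₁ = −d_i1/d_o1 = -0.9468.
d_o2 = 6.92 − (10.32) = -3.400 cm (virtual object).
Lens 2: 1/d_i2 = 1/(6.40) − 1/(-3.400) = 0.4504, so d_i2 = 2.220 cm; m₂ = −d_i2/d_o2 = +0.6531.
m = m₁·m₂ = (-0.9468)(+0.6531) = -0.618.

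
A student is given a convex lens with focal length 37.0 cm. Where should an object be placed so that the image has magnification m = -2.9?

m = −d_i/d_o ⇒ d_i = −m·d_o.
1/f = 1/d_o + 1/d_i = 1/d_o − 1/(m·d_o) = (1 − 1/m)/d_o, so d_o = f(1 − 1/m) = (37.00)(1 − 1/(-2.9)) = 49.8 cm.

49.8 cm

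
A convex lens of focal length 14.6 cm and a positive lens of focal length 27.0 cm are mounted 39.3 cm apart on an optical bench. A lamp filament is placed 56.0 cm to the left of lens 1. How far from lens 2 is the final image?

Lens 1: 1/d_i1 = 1/f₁ − 1/d_o1 = 1/(14.6) − 1/(56.0) = 0.05064, so d_i1 = 19.75 cm.
The intermediate image is 19.75 cm to the right of lens 1, which is 39.3 − (19.75) = 19.55 cm to the left of lens 2, so d_o2 = +19.55 cm.
Lens 2: 1/d_i2 = 1/f₂ − 1/d_o2 = 1/(27.0) − 1/(19.55) = -0.01411, so d_i2 = -70.9 cm.
The final image is virtual, 70.9 cm to the left of lens 2 (overall magnification ≈ -1.3).

70.9 cm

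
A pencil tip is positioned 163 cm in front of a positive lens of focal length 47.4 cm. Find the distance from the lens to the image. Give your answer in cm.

Thin-lens equation: 1/d_i = 1/f − 1/d_o = 1/(47.40) − 1/(163) = 0.02110 − 0.006135 = 0.01496, so d_i = 66.8 cm.
The image is real, inverted and reduced, on the far side of the lens.

66.8 cm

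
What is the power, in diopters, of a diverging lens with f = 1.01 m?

For a diverging lens, f = −1.01 m.
P = 1/f = 1/(-1.01 m) = -0.990 D.

P = -0.990 D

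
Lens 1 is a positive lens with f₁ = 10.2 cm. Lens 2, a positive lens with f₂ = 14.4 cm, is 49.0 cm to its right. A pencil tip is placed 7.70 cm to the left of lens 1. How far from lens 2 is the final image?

Lens 1: 1/d_i1 = 1/f₁ − 1/d_o1 = 1/(10.2) − 1/(7.70) = -0.03183, so d_i1 = -31.42 cm.
The intermediate image is 31.42 cm to the left of lens 1 (virtual), which is 49.0 − (-31.42) = 80.42 cm to the left of lens 2, so d_o2 = +80.42 cm.
Lens 2: 1/d_i2 = 1/f₂ − 1/d_o2 = 1/(14.4) − 1/(80.42) = 0.05701, so d_i2 = 17.5 cm.
The final image is real, 17.5 cm to the right of lens 2 (overall magnification ≈ -0.89).

17.5 cm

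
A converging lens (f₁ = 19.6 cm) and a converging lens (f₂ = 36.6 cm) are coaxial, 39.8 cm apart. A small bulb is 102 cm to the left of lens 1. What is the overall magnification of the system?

Lens 1: 1/d_i1 = 1/(19.6) − 1/(102) = 0.04122, so d_i1 = 24.26 cm; m₁ = −d_i1/d_o1 = -0.2378.
d_o2 = 39.8 − (24.26) = 15.54 cm.
Lens 2: 1/d_i2 = 1/(36.6) − 1/(15.54) = -0.03703, so d_i2 = -27.01 cm; m₂ = −d_i2/d_o2 = +1.738.
m = m₁·m₂ = (-0.2378)(+1.738) = -0.413.

m = -0.413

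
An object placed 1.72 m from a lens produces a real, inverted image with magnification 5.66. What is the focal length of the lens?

m = −d_i/d_o ⇒ d_i = −m·d_o = −(-5.66)·(1.72) = 9.735 m.
1/f = 1/d_o + 1/d_i = 1/(1.72) + 1/(9.735) = 0.6841, so f = 1.46 m.
Since f is positive, the lens is converging.

f = 1.46 m (converging)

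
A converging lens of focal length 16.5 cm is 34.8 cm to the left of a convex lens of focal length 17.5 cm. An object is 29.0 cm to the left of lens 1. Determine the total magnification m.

Lens 1: 1/d_i1 = 1/(16.5) − 1/(29.0) = 0.02612, so d_i1 = 38.28 cm; m₁ = −d_i1/d_o1 = -1.320.
d_o2 = 34.8 − (38.28) = -3.480 cm (virtual object).
Lens 2: 1/d_i2 = 1/(17.5) − 1/(-3.480) = 0.3445, so d_i2 = 2.903 cm; m₂ = −d_i2/d_o2 = +0.8341.
m = m₁·m₂ = (-1.320)(+0.8341) = -1.10.

m = -1.10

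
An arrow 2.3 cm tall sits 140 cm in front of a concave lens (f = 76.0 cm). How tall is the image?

0.809 cm

For a concave lens, f = -76.0 cm.
1/d_i = 1/f − 1/d_o = 1/(-76.00) − 1/(140) = -0.02030, so d_i = -49.26 cm.
m = −d_i/d_o = +0.3519.
|h_i| = |m|·h_o = 0.3519 × 2.3 = 0.809 cm. The image is virtual, upright and reduced, on the same side as the object.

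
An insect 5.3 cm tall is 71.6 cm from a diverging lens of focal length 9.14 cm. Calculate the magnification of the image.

For a diverging lens, f = -9.14 cm.
1/d_i = 1/f − 1/d_o = 1/(-9.140) − 1/(71.6) = -0.1234, so d_i = -8.105 cm.
m = −d_i/d_o = −(-8.105)/(71.6) = +0.113.
The image is virtual, upright and reduced, on the same side as the object.

m = +0.113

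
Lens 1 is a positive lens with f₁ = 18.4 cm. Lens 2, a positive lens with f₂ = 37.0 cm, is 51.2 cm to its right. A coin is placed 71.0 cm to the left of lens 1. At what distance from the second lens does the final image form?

Lens 1: 1/d_i1 = 1/f₁ − 1/d_o1 = 1/(18.4) − 1/(71.0) = 0.04026, so d_i1 = 24.84 cm.
The intermediate image is 24.84 cm to the right of lens 1, which is 51.2 − (24.84) = 26.36 cm to the left of lens 2, so d_o2 = +26.36 cm.
Lens 2: 1/d_i2 = 1/f₂ − 1/d_o2 = 1/(37.0) − 1/(26.36) = -0.01091, so d_i2 = -91.7 cm.
The final image is virtual, 91.7 cm to the left of lens 2 (overall magnification ≈ -1.2).

91.7 cm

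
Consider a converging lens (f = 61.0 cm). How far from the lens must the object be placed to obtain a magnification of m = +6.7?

51.9 cm

m = −d_i/d_o ⇒ d_i = −m·d_o.
1/f = 1/d_o + 1/d_i = 1/d_o − 1/(m·d_o) = (1 − 1/m)/d_o, so d_o = f(1 − 1/m) = (61.00)(1 − 1/(+6.7)) = 51.9 cm.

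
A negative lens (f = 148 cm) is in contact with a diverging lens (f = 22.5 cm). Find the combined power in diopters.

P = -5.12 D

P₁ = 1/f₁ = 1/(-1.48 m) = -0.6757 D; P₂ = 1/f₂ = 1/(-0.225 m) = -4.444 D.
For thin lenses in contact, P = P₁ + P₂ = (-0.6757) + (-4.444) = -5.12 D.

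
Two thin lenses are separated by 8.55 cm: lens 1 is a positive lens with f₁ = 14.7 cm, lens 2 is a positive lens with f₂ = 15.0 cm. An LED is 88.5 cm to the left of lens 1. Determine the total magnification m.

Lens 1: 1/d_i1 = 1/(14.7) − 1/(88.5) = 0.05673, so d_i1 = 17.63 cm; m₁ = −d_i1/d_o1 = -0.1992.
d_o2 = 8.55 − (17.63) = -9.080 cm (virtual object).
Lens 2: 1/d_i2 = 1/(15.0) − 1/(-9.080) = 0.1768, so d_i2 = 5.656 cm; m₂ = −d_i2/d_o2 = +0.6229.
m = m₁·m₂ = (-0.1992)(+0.6229) = -0.124.

m = -0.124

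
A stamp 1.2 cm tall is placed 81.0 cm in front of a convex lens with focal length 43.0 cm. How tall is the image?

1/d_i = 1/f − 1/d_o = 1/(43.00) − 1/(81.0) = 0.01091, so d_i = 91.66 cm.
m = −d_i/d_o = -1.132.
|h_i| = |m|·h_o = 1.132 × 1.2 = 1.36 cm. The image is real, inverted and enlarged, on the far side of the lens.

1.36 cm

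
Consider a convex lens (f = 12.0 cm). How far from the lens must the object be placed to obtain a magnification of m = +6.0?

10.0 cm

m = −d_i/d_o ⇒ d_i = −m·d_o.
1/f = 1/d_o + 1/d_i = 1/d_o − 1/(m·d_o) = (1 − 1/m)/d_o, so d_o = f(1 − 1/m) = (12.00)(1 − 1/(+6.0)) = 10.0 cm.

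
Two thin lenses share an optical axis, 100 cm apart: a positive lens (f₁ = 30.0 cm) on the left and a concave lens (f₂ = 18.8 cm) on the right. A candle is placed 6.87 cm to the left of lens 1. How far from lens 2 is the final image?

16.0 cm

Lens 1: 1/d_i1 = 1/f₁ − 1/d_o1 = 1/(30.0) − 1/(6.87) = -0.1122, so d_i1 = -8.911 cm.
The intermediate image is 8.911 cm to the left of lens 1 (virtual), which is 100 − (-8.911) = 108.9 cm to the left of lens 2, so d_o2 = +108.9 cm.
Lens 2 is diverging, so f₂ = −18.8 cm.
Lens 2: 1/d_i2 = 1/f₂ − 1/d_o2 = 1/(-18.8) − 1/(108.9) = -0.06237, so d_i2 = -16.0 cm.
The final image is virtual, 16.0 cm to the left of lens 2 (overall magnification ≈ 0.19).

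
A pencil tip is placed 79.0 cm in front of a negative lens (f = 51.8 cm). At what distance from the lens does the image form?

31.3 cm

For a negative lens, f = -51.8 cm.
Lens equation: 1/v = 1/f − 1/u = 1/(-51.80) − 1/(79.0) = -0.01931 − 0.01266 = -0.03196, so v = -31.3 cm.
The image is virtual, upright and reduced, on the same side as the object.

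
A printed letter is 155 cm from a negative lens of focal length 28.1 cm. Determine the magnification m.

m = +0.153

For a negative lens, f = -28.1 cm.
1/d_i = 1/f − 1/d_o = 1/(-28.10) − 1/(155) = -0.04204, so d_i = -23.79 cm.
m = −d_i/d_o = −(-23.79)/(155) = +0.153.
The image is virtual, upright and reduced, on the same side as the object.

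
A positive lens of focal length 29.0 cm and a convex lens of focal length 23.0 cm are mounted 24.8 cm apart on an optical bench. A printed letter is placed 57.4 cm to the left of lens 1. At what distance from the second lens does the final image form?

Lens 1: 1/d_i1 = 1/f₁ − 1/d_o1 = 1/(29.0) − 1/(57.4) = 0.01706, so d_i1 = 58.61 cm.
The intermediate image is 58.61 cm to the right of lens 1, which lies 33.81 cm to the right of lens 2 — a virtual object — so d_o2 = −33.81 cm.
Lens 2: 1/d_i2 = 1/f₂ − 1/d_o2 = 1/(23.0) − 1/(-33.81) = 0.07306, so d_i2 = 13.7 cm.
The final image is real, 13.7 cm to the right of lens 2 (overall magnification ≈ -0.41).

13.7 cm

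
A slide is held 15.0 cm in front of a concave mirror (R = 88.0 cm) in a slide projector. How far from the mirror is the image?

22.8 cm

f = R/2 = 88.0/2 = 44.00 cm.
Mirror equation: 1/d_i = 1/f − 1/d_o = 1/(44.00) − 1/(15.0) = 0.02273 − 0.06667 = -0.04394, so d_i = -22.8 cm.
The image is virtual, upright and enlarged, behind the mirror.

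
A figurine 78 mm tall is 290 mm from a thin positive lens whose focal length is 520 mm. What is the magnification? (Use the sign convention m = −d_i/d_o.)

1/d_i = 1/f − 1/d_o = 1/(520.0) − 1/(290) = -0.001525, so d_i = -655.7 mm.
m = −d_i/d_o = −(-655.7)/(290) = +2.26.
The image is virtual, upright and enlarged, on the same side as the object.

m = +2.26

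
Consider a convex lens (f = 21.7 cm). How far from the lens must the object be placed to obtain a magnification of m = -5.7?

m = −d_i/d_o ⇒ d_i = −m·d_o.
1/f = 1/d_o + 1/d_i = 1/d_o − 1/(m·d_o) = (1 − 1/m)/d_o, so d_o = f(1 − 1/m) = (21.70)(1 − 1/(-5.7)) = 25.5 cm.

25.5 cm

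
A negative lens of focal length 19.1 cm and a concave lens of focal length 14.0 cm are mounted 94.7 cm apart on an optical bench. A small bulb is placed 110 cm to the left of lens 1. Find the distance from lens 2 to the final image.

12.4 cm

Lens 1 is diverging, so f₁ = −19.1 cm.
Lens 1: 1/d_i1 = 1/f₁ − 1/d_o1 = 1/(-19.1) − 1/(110) = -0.06145, so d_i1 = -16.27 cm.
The intermediate image is 16.27 cm to the left of lens 1 (virtual), which is 94.7 − (-16.27) = 111.0 cm to the left of lens 2, so d_o2 = +111.0 cm.
Lens 2 is diverging, so f₂ = −14.0 cm.
Lens 2: 1/d_i2 = 1/f₂ − 1/d_o2 = 1/(-14.0) − 1/(111.0) = -0.08044, so d_i2 = -12.4 cm.
The final image is virtual, 12.4 cm to the left of lens 2 (overall magnification ≈ 0.017).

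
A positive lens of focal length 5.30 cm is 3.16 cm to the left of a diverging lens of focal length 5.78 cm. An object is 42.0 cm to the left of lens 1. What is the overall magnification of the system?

Lens 1: 1/d_i1 = 1/(5.30) − 1/(42.0) = 0.1649, so d_i1 = 6.065 cm; m₁ = −d_i1/d_o1 = -0.1444.
d_o2 = 3.16 − (6.065) = -2.905 cm (virtual object).
f₂ = −5.78 cm (diverging).
Lens 2: 1/d_i2 = 1/(-5.78) − 1/(-2.905) = 0.1712, so d_i2 = 5.840 cm; m₂ = −d_i2/d_o2 = +2.010.
m = m₁·m₂ = (-0.1444)(+2.010) = -0.290.

m = -0.290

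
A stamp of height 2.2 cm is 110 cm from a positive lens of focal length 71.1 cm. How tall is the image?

1/d_i = 1/f − 1/d_o = 1/(71.10) − 1/(110) = 0.004974, so d_i = 201.1 cm.
m = −d_i/d_o = -1.828.
|h_i| = |m|·h_o = 1.828 × 2.2 = 4.02 cm. The image is real, inverted and enlarged, on the far side of the lens.

4.02 cm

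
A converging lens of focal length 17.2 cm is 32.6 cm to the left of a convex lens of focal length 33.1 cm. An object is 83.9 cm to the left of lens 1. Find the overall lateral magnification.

m = -0.386

Lens 1: 1/d_i1 = 1/(17.2) − 1/(83.9) = 0.04622, so d_i1 = 21.64 cm; m₁ = −d_i1/d_o1 = -0.2579.
d_o2 = 32.6 − (21.64) = 10.96 cm.
Lens 2: 1/d_i2 = 1/(33.1) − 1/(10.96) = -0.06103, so d_i2 = -16.39 cm; m₂ = −d_i2/d_o2 = +1.495.
m = m₁·m₂ = (-0.2579)(+1.495) = -0.386.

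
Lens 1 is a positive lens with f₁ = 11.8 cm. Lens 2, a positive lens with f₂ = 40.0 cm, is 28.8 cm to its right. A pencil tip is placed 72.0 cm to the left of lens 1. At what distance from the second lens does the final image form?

Lens 1: 1/d_i1 = 1/f₁ − 1/d_o1 = 1/(11.8) − 1/(72.0) = 0.07086, so d_i1 = 14.11 cm.
The intermediate image is 14.11 cm to the right of lens 1, which is 28.8 − (14.11) = 14.69 cm to the left of lens 2, so d_o2 = +14.69 cm.
Lens 2: 1/d_i2 = 1/f₂ − 1/d_o2 = 1/(40.0) − 1/(14.69) = -0.04307, so d_i2 = -23.2 cm.
The final image is virtual, 23.2 cm to the left of lens 2 (overall magnification ≈ -0.31).

23.2 cm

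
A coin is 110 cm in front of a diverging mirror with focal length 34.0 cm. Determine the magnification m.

For a diverging mirror, f = -34.0 cm.
1/d_i = 1/f − 1/d_o = 1/(-34.00) − 1/(110) = -0.03850, so d_i = -25.97 cm.
m = −d_i/d_o = −(-25.97)/(110) = +0.236.
The image is virtual, upright and reduced, behind the mirror.

m = +0.236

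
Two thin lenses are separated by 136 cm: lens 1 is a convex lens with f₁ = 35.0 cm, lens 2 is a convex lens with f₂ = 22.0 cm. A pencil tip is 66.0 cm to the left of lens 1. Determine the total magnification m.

m = +0.629

Lens 1: 1/d_i1 = 1/(35.0) − 1/(66.0) = 0.01342, so d_i1 = 74.52 cm; m₁ = −d_i1/d_o1 = -1.129.
d_o2 = 136 − (74.52) = 61.48 cm.
Lens 2: 1/d_i2 = 1/(22.0) − 1/(61.48) = 0.02919, so d_i2 = 34.26 cm; m₂ = −d_i2/d_o2 = -0.5572.
m = m₁·m₂ = (-1.129)(-0.5572) = +0.629.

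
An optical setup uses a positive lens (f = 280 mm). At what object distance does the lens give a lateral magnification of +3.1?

190 mm

m = −d_i/d_o ⇒ d_i = −m·d_o.
1/f = 1/d_o + 1/d_i = 1/d_o − 1/(m·d_o) = (1 − 1/m)/d_o, so d_o = f(1 − 1/m) = (280.0)(1 − 1/(+3.1)) = 190 mm.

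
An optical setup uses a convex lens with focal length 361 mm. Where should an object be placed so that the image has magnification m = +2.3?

204 mm

m = −d_i/d_o ⇒ d_i = −m·d_o.
1/f = 1/d_o + 1/d_i = 1/d_o − 1/(m·d_o) = (1 − 1/m)/d_o, so d_o = f(1 − 1/m) = (361.0)(1 − 1/(+2.3)) = 204 mm.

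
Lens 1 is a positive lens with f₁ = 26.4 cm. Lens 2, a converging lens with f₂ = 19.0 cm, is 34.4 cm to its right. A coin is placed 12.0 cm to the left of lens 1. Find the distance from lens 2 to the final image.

Lens 1: 1/d_i1 = 1/f₁ − 1/d_o1 = 1/(26.4) − 1/(12.0) = -0.04545, so d_i1 = -22.00 cm.
The intermediate image is 22.00 cm to the left of lens 1 (virtual), which is 34.4 − (-22.00) = 56.40 cm to the left of lens 2, so d_o2 = +56.40 cm.
Lens 2: 1/d_i2 = 1/f₂ − 1/d_o2 = 1/(19.0) − 1/(56.40) = 0.03490, so d_i2 = 28.7 cm.
The final image is real, 28.7 cm to the right of lens 2 (overall magnification ≈ -0.93).

28.7 cm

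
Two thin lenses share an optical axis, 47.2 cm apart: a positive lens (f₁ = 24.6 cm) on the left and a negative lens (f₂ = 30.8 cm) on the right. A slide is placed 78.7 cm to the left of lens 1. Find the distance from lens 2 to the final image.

8.33 cm

Lens 1: 1/d_i1 = 1/f₁ − 1/d_o1 = 1/(24.6) − 1/(78.7) = 0.02794, so d_i1 = 35.79 cm.
The intermediate image is 35.79 cm to the right of lens 1, which is 47.2 − (35.79) = 11.41 cm to the left of lens 2, so d_o2 = +11.41 cm.
Lens 2 is diverging, so f₂ = −30.8 cm.
Lens 2: 1/d_i2 = 1/f₂ − 1/d_o2 = 1/(-30.8) − 1/(11.41) = -0.1201, so d_i2 = -8.33 cm.
The final image is virtual, 8.33 cm to the left of lens 2 (overall magnification ≈ -0.33).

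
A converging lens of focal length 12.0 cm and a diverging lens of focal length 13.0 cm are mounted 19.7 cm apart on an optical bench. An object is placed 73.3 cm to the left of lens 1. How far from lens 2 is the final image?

3.79 cm

Lens 1: 1/d_i1 = 1/f₁ − 1/d_o1 = 1/(12.0) − 1/(73.3) = 0.06969, so d_i1 = 14.35 cm.
The intermediate image is 14.35 cm to the right of lens 1, which is 19.7 − (14.35) = 5.350 cm to the left of lens 2, so d_o2 = +5.350 cm.
Lens 2 is diverging, so f₂ = −13.0 cm.
Lens 2: 1/d_i2 = 1/f₂ − 1/d_o2 = 1/(-13.0) − 1/(5.350) = -0.2638, so d_i2 = -3.79 cm.
The final image is virtual, 3.79 cm to the left of lens 2 (overall magnification ≈ -0.14).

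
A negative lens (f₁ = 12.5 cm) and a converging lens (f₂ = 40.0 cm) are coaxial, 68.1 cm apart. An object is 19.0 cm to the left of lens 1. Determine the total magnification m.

m = -0.445

f₁ = −12.5 cm (diverging).
Lens 1: 1/d_i1 = 1/(-12.5) − 1/(19.0) = -0.1326, so d_i1 = -7.540 cm; m₁ = −d_i1/d_o1 = +0.3968.
d_o2 = 68.1 − (-7.540) = 75.64 cm.
Lens 2: 1/d_i2 = 1/(40.0) − 1/(75.64) = 0.01178, so d_i2 = 84.89 cm; m₂ = −d_i2/d_o2 = -1.122.
m = m₁·m₂ = (+0.3968)(-1.122) = -0.445.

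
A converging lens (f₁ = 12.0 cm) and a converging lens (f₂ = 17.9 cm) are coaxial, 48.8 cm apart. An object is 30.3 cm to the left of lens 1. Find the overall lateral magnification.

m = +1.06

Lens 1: 1/d_i1 = 1/(12.0) − 1/(30.3) = 0.05033, so d_i1 = 19.87 cm; m₁ = −d_i1/d_o1 = -0.6558.
d_o2 = 48.8 − (19.87) = 28.93 cm.
Lens 2: 1/d_i2 = 1/(17.9) − 1/(28.93) = 0.02130, so d_i2 = 46.95 cm; m₂ = −d_i2/d_o2 = -1.623.
m = m₁·m₂ = (-0.6558)(-1.623) = +1.06.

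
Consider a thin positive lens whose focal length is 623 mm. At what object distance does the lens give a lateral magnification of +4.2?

475 mm

m = −d_i/d_o ⇒ d_i = −m·d_o.
1/f = 1/d_o + 1/d_i = 1/d_o − 1/(m·d_o) = (1 − 1/m)/d_o, so d_o = f(1 − 1/m) = (623.0)(1 − 1/(+4.2)) = 475 mm.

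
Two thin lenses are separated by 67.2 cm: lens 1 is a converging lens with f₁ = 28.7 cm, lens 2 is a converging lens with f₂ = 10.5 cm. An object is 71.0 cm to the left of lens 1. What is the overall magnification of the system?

Lens 1: 1/d_i1 = 1/(28.7) − 1/(71.0) = 0.02076, so d_i1 = 48.17 cm; m₁ = −d_i1/d_o1 = -0.6785.
d_o2 = 67.2 − (48.17) = 19.03 cm.
Lens 2: 1/d_i2 = 1/(10.5) − 1/(19.03) = 0.04269, so d_i2 = 23.42 cm; m₂ = −d_i2/d_o2 = -1.231.
m = m₁·m₂ = (-0.6785)(-1.231) = +0.835.

m = +0.835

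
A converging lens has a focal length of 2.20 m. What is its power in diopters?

P = 1/f = 1/(2.20 m) = +0.455 D.

P = +0.455 D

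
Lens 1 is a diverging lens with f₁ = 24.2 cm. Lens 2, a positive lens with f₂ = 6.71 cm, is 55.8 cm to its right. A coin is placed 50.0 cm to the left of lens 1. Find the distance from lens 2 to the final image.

7.40 cm

Lens 1 is diverging, so f₁ = −24.2 cm.
Lens 1: 1/d_i1 = 1/f₁ − 1/d_o1 = 1/(-24.2) − 1/(50.0) = -0.06132, so d_i1 = -16.31 cm.
The intermediate image is 16.31 cm to the left of lens 1 (virtual), which is 55.8 − (-16.31) = 72.11 cm to the left of lens 2, so d_o2 = +72.11 cm.
Lens 2: 1/d_i2 = 1/f₂ − 1/d_o2 = 1/(6.71) − 1/(72.11) = 0.1352, so d_i2 = 7.40 cm.
The final image is real, 7.40 cm to the right of lens 2 (overall magnification ≈ -0.033).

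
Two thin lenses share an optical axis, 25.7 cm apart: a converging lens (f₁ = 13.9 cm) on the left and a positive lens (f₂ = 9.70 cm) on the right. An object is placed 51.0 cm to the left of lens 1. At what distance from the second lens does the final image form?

Lens 1: 1/d_i1 = 1/f₁ − 1/d_o1 = 1/(13.9) − 1/(51.0) = 0.05233, so d_i1 = 19.11 cm.
The intermediate image is 19.11 cm to the right of lens 1, which is 25.7 − (19.11) = 6.590 cm to the left of lens 2, so d_o2 = +6.590 cm.
Lens 2: 1/d_i2 = 1/f₂ − 1/d_o2 = 1/(9.70) − 1/(6.590) = -0.04865, so d_i2 = -20.6 cm.
The final image is virtual, 20.6 cm to the left of lens 2 (overall magnification ≈ -1.2).

20.6 cm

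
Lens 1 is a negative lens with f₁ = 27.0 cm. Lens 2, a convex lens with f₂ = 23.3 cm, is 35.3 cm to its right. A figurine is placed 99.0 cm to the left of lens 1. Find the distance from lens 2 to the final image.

39.6 cm

Lens 1 is diverging, so f₁ = −27.0 cm.
Lens 1: 1/d_i1 = 1/f₁ − 1/d_o1 = 1/(-27.0) − 1/(99.0) = -0.04714, so d_i1 = -21.21 cm.
The intermediate image is 21.21 cm to the left of lens 1 (virtual), which is 35.3 − (-21.21) = 56.51 cm to the left of lens 2, so d_o2 = +56.51 cm.
Lens 2: 1/d_i2 = 1/f₂ − 1/d_o2 = 1/(23.3) − 1/(56.51) = 0.02522, so d_i2 = 39.6 cm.
The final image is real, 39.6 cm to the right of lens 2 (overall magnification ≈ -0.15).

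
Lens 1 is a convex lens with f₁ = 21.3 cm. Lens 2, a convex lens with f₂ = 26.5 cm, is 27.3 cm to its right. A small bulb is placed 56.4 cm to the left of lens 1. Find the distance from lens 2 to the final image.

Lens 1: 1/d_i1 = 1/f₁ − 1/d_o1 = 1/(21.3) − 1/(56.4) = 0.02922, so d_i1 = 34.23 cm.
The intermediate image is 34.23 cm to the right of lens 1, which lies 6.930 cm to the right of lens 2 — a virtual object — so d_o2 = −6.930 cm.
Lens 2: 1/d_i2 = 1/f₂ − 1/d_o2 = 1/(26.5) − 1/(-6.930) = 0.1820, so d_i2 = 5.49 cm.
The final image is real, 5.49 cm to the right of lens 2 (overall magnification ≈ -0.48).

5.49 cm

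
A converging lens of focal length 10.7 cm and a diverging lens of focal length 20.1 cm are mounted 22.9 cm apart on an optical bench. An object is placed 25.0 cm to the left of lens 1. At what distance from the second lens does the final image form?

Lens 1: 1/d_i1 = 1/f₁ − 1/d_o1 = 1/(10.7) − 1/(25.0) = 0.05346, so d_i1 = 18.71 cm.
The intermediate image is 18.71 cm to the right of lens 1, which is 22.9 − (18.71) = 4.190 cm to the left of lens 2, so d_o2 = +4.190 cm.
Lens 2 is diverging, so f₂ = −20.1 cm.
Lens 2: 1/d_i2 = 1/f₂ − 1/d_o2 = 1/(-20.1) − 1/(4.190) = -0.2884, so d_i2 = -3.47 cm.
The final image is virtual, 3.47 cm to the left of lens 2 (overall magnification ≈ -0.62).

3.47 cm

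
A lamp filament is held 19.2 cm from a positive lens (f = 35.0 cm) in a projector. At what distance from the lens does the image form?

42.5 cm

Thin-lens equation: 1/q = 1/f − 1/p = 1/(35.00) − 1/(19.2) = 0.02857 − 0.05208 = -0.02351, so q = -42.5 cm.
The image is virtual, upright and enlarged, on the same side as the object.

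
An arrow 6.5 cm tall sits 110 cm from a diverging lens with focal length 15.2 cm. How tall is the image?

For a diverging lens, f = -15.2 cm.
1/d_i = 1/f − 1/d_o = 1/(-15.20) − 1/(110) = -0.07488, so d_i = -13.35 cm.
m = −d_i/d_o = +0.1214.
|h_i| = |m|·h_o = 0.1214 × 6.5 = 0.789 cm. The image is virtual, upright and reduced, on the same side as the object.

0.789 cm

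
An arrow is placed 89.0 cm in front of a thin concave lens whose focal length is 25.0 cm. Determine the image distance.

19.5 cm

For a concave lens, f = -25.0 cm.
Thin-lens equation: 1/q = 1/f − 1/p = 1/(-25.00) − 1/(89.0) = -0.04000 − 0.01124 = -0.05124, so q = -19.5 cm.
The image is virtual, upright and reduced, on the same side as the object.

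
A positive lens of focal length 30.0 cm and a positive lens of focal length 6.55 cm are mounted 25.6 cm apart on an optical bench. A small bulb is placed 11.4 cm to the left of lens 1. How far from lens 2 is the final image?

7.70 cm

Lens 1: 1/d_i1 = 1/f₁ − 1/d_o1 = 1/(30.0) − 1/(11.4) = -0.05439, so d_i1 = -18.39 cm.
The intermediate image is 18.39 cm to the left of lens 1 (virtual), which is 25.6 − (-18.39) = 43.99 cm to the left of lens 2, so d_o2 = +43.99 cm.
Lens 2: 1/d_i2 = 1/f₂ − 1/d_o2 = 1/(6.55) − 1/(43.99) = 0.1299, so d_i2 = 7.70 cm.
The final image is real, 7.70 cm to the right of lens 2 (overall magnification ≈ -0.28).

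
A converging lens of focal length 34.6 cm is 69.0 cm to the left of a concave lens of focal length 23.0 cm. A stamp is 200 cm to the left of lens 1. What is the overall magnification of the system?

m = -0.0959

Lens 1: 1/d_i1 = 1/(34.6) − 1/(200) = 0.02390, so d_i1 = 41.84 cm; m₁ = −d_i1/d_o1 = -0.2092.
d_o2 = 69.0 − (41.84) = 27.16 cm.
f₂ = −23.0 cm (diverging).
Lens 2: 1/d_i2 = 1/(-23.0) − 1/(27.16) = -0.08030, so d_i2 = -12.45 cm; m₂ = −d_i2/d_o2 = +0.4585.
m = m₁·m₂ = (-0.2092)(+0.4585) = -0.0959.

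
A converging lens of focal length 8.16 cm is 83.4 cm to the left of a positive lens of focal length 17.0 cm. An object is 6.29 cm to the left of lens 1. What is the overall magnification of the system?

m = -0.790

Lens 1: 1/d_i1 = 1/(8.16) − 1/(6.29) = -0.03643, so d_i1 = -27.45 cm; m₁ = −d_i1/d_o1 = +4.364.
d_o2 = 83.4 − (-27.45) = 110.9 cm.
Lens 2: 1/d_i2 = 1/(17.0) − 1/(110.9) = 0.04981, so d_i2 = 20.08 cm; m₂ = −d_i2/d_o2 = -0.1810.
m = m₁·m₂ = (+4.364)(-0.1810) = -0.790.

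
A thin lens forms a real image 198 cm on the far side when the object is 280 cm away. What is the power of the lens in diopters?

d_i = +198 cm.
1/f = 1/d_o + 1/d_i = 1/(280) + 1/(198) = 0.008622 cm⁻¹.
f = 116.0 cm = 1.160 m, so P = 1/f = +0.862 D.

P = +0.862 D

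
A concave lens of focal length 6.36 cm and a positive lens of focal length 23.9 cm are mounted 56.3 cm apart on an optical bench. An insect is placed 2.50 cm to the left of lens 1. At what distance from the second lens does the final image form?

40.6 cm

Lens 1 is diverging, so f₁ = −6.36 cm.
Lens 1: 1/d_i1 = 1/f₁ − 1/d_o1 = 1/(-6.36) − 1/(2.50) = -0.5572, so d_i1 = -1.795 cm.
The intermediate image is 1.795 cm to the left of lens 1 (virtual), which is 56.3 − (-1.795) = 58.09 cm to the left of lens 2, so d_o2 = +58.09 cm.
Lens 2: 1/d_i2 = 1/f₂ − 1/d_o2 = 1/(23.9) − 1/(58.09) = 0.02463, so d_i2 = 40.6 cm.
The final image is real, 40.6 cm to the right of lens 2 (overall magnification ≈ -0.50).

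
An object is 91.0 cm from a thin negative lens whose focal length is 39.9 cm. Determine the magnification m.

m = +0.305

For a negative lens, f = -39.9 cm.
1/d_i = 1/f − 1/d_o = 1/(-39.90) − 1/(91.0) = -0.03605, so d_i = -27.74 cm.
m = −d_i/d_o = −(-27.74)/(91.0) = +0.305.
The image is virtual, upright and reduced, on the same side as the object.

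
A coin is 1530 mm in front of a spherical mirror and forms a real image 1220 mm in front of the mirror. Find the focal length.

Real image ⇒ d_i = +1220 mm.
1/f = 1/d_o + 1/d_i = 1/(1530) + 1/(1220) = 0.001473, so f = 679 mm.
Since f is positive, the spherical mirror is concave.

f = 679 mm (concave)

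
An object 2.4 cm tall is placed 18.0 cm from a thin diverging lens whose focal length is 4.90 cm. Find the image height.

For a diverging lens, f = -4.90 cm.
1/d_i = 1/f − 1/d_o = 1/(-4.900) − 1/(18.0) = -0.2596, so d_i = -3.852 cm.
m = −d_i/d_o = +0.2140.
|h_i| = |m|·h_o = 0.2140 × 2.4 = 0.514 cm. The image is virtual, upright and reduced, on the same side as the object.

0.514 cm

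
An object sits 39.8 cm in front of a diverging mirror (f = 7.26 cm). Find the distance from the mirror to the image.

6.14 cm

For a diverging mirror, f = -7.26 cm.
Mirror equation: 1/d_i = 1/f − 1/d_o = 1/(-7.260) − 1/(39.8) = -0.1377 − 0.02513 = -0.1629, so d_i = -6.14 cm.
The image is virtual, upright and reduced, behind the mirror.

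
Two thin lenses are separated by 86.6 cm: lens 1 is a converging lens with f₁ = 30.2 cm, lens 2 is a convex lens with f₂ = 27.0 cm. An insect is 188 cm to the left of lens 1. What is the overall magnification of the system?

m = +0.219

Lens 1: 1/d_i1 = 1/(30.2) − 1/(188) = 0.02779, so d_i1 = 35.98 cm; m₁ = −d_i1/d_o1 = -0.1914.
d_o2 = 86.6 − (35.98) = 50.62 cm.
Lens 2: 1/d_i2 = 1/(27.0) − 1/(50.62) = 0.01728, so d_i2 = 57.86 cm; m₂ = −d_i2/d_o2 = -1.143.
m = m₁·m₂ = (-0.1914)(-1.143) = +0.219.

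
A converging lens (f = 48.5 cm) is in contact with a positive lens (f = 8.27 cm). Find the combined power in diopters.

P = +14.2 D

P₁ = 1/f₁ = 1/(0.485 m) = +2.062 D; P₂ = 1/f₂ = 1/(0.0827 m) = +12.09 D.
For thin lenses in contact, P = P₁ + P₂ = (+2.062) + (+12.09) = +14.2 D.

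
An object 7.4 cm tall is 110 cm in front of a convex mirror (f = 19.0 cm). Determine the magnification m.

m = +0.147

For a convex mirror, f = -19.0 cm.
1/d_i = 1/f − 1/d_o = 1/(-19.00) − 1/(110) = -0.06172, so d_i = -16.20 cm.
m = −d_i/d_o = −(-16.20)/(110) = +0.147.
The image is virtual, upright and reduced, behind the mirror.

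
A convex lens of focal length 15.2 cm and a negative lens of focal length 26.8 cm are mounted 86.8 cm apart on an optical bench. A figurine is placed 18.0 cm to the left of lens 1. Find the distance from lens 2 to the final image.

18.4 cm

Lens 1: 1/d_i1 = 1/f₁ − 1/d_o1 = 1/(15.2) − 1/(18.0) = 0.01023, so d_i1 = 97.71 cm.
The intermediate image is 97.71 cm to the right of lens 1, which lies 10.91 cm to the right of lens 2 — a virtual object — so d_o2 = −10.91 cm.
Lens 2 is diverging, so f₂ = −26.8 cm.
Lens 2: 1/d_i2 = 1/f₂ − 1/d_o2 = 1/(-26.8) − 1/(-10.91) = 0.05435, so d_i2 = 18.4 cm.
The final image is real, 18.4 cm to the right of lens 2 (overall magnification ≈ -9.2).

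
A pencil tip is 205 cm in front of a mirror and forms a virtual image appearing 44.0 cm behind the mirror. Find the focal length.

Virtual image ⇒ d_i = −44.0 cm.
1/f = 1/d_o + 1/d_i = 1/(205) + 1/(-44.0) = -0.01785, so f = -56.0 cm.
Since f is negative, the mirror is convex.

f = -56.0 cm (convex)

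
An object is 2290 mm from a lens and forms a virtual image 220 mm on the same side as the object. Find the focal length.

Virtual image ⇒ d_i = −220 mm.
1/f = 1/d_o + 1/d_i = 1/(2290) + 1/(-220) = -0.004109, so f = -243 mm.
Since f is negative, the lens is diverging.

f = -243 mm (diverging)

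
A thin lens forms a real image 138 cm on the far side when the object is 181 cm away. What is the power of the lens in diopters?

P = +1.28 D

d_i = +138 cm.
1/f = 1/d_o + 1/d_i = 1/(181) + 1/(138) = 0.01277 cm⁻¹.
f = 78.30 cm = 0.7830 m, so P = 1/f = +1.28 D.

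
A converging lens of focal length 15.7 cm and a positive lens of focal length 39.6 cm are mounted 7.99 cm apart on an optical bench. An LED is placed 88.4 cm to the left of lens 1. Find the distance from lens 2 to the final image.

8.67 cm

Lens 1: 1/d_i1 = 1/f₁ − 1/d_o1 = 1/(15.7) − 1/(88.4) = 0.05238, so d_i1 = 19.09 cm.
The intermediate image is 19.09 cm to the right of lens 1, which lies 11.10 cm to the right of lens 2 — a virtual object — so d_o2 = −11.10 cm.
Lens 2: 1/d_i2 = 1/f₂ − 1/d_o2 = 1/(39.6) − 1/(-11.10) = 0.1153, so d_i2 = 8.67 cm.
The final image is real, 8.67 cm to the right of lens 2 (overall magnification ≈ -0.17).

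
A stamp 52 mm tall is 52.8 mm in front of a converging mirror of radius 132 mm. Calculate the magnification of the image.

f = R/2 = 132/2 = 66.00 mm.
1/d_i = 1/f − 1/d_o = 1/(66.00) − 1/(52.8) = -0.003788, so d_i = -264.0 mm.
m = −d_i/d_o = −(-264.0)/(52.8) = +5.00.
The image is virtual, upright and enlarged, behind the mirror.

m = +5.00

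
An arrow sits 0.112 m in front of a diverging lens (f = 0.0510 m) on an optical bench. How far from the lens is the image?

0.0350 m

For a diverging lens, f = -0.0510 m.
Thin-lens equation: 1/q = 1/f − 1/p = 1/(-0.05100) − 1/(0.112) = -19.61 − 8.929 = -28.54, so q = -0.0350 m.
The image is virtual, upright and reduced, on the same side as the object.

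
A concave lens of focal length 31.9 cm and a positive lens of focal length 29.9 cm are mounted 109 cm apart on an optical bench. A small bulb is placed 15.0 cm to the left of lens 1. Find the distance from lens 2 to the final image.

Lens 1 is diverging, so f₁ = −31.9 cm.
Lens 1: 1/d_i1 = 1/f₁ − 1/d_o1 = 1/(-31.9) − 1/(15.0) = -0.09801, so d_i1 = -10.20 cm.
The intermediate image is 10.20 cm to the left of lens 1 (virtual), which is 109 − (-10.20) = 119.2 cm to the left of lens 2, so d_o2 = +119.2 cm.
Lens 2: 1/d_i2 = 1/f₂ − 1/d_o2 = 1/(29.9) − 1/(119.2) = 0.02506, so d_i2 = 39.9 cm.
The final image is real, 39.9 cm to the right of lens 2 (overall magnification ≈ -0.23).

39.9 cm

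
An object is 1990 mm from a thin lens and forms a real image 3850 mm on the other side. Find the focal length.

f = 1310 mm (converging)

Real image ⇒ d_i = +3850 mm.
1/f = 1/d_o + 1/d_i = 1/(1990) + 1/(3850) = 0.0007623, so f = 1310 mm.
Since f is positive, the thin lens is converging.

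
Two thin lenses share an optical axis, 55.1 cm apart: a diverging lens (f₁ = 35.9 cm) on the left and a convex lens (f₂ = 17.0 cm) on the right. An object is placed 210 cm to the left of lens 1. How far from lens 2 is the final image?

21.2 cm

Lens 1 is diverging, so f₁ = −35.9 cm.
Lens 1: 1/d_i1 = 1/f₁ − 1/d_o1 = 1/(-35.9) − 1/(210) = -0.03262, so d_i1 = -30.66 cm.
The intermediate image is 30.66 cm to the left of lens 1 (virtual), which is 55.1 − (-30.66) = 85.76 cm to the left of lens 2, so d_o2 = +85.76 cm.
Lens 2: 1/d_i2 = 1/f₂ − 1/d_o2 = 1/(17.0) − 1/(85.76) = 0.04716, so d_i2 = 21.2 cm.
The final image is real, 21.2 cm to the right of lens 2 (overall magnification ≈ -0.036).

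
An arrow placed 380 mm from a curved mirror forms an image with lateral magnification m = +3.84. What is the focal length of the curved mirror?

m = −d_i/d_o ⇒ d_i = −m·d_o = −(+3.84)·(380) = -1459 mm.
1/f = 1/d_o + 1/d_i = 1/(380) + 1/(-1459) = 0.001946, so f = 514 mm.
Since f is positive, the curved mirror is concave.

f = 514 mm (concave)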